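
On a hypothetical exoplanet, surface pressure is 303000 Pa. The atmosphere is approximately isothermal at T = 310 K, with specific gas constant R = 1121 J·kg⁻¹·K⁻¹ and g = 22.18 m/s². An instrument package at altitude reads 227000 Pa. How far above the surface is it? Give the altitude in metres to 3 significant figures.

z ≈ 4520 m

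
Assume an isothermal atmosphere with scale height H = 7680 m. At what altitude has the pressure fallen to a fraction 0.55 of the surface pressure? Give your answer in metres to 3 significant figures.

z ≈ 4590 m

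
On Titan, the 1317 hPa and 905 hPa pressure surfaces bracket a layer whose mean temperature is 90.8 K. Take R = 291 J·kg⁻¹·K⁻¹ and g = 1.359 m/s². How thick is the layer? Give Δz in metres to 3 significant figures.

Δz ≈ 7290 m

Hypsometric equation: Δz = (R T̄/g) ln(P₁/P₂).
R T̄/g = 291 × 90.8 / 1.359 = 19443 m.
ln(1317/905) = ln(1.4552) = 0.37514.
Δz = 19443 × 0.37514 = 7293.8 m.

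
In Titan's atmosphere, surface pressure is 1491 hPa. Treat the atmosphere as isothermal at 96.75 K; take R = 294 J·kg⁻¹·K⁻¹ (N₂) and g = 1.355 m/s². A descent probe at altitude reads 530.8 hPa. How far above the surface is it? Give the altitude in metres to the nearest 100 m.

z ≈ 21700 m

Scale height: H = RT/g = 294 × 96.75 / 1.355 = 20992 m.
Invert the barometric formula: z = H ln(P₀/P).
P₀/P = 1491/530.8 = 2.8090; ln(2.8090) = 1.0328.
z = 20992 × 1.0328 = 21681 m.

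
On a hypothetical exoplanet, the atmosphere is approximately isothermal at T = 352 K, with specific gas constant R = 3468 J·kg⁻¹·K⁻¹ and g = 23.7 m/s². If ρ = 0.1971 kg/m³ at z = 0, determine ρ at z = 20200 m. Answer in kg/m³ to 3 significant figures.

ρ ≈ 0.133 kg/m³

Scale height: H = RT/g = 3468 × 352 / 23.7 = 51508 m.
In an isothermal atmosphere, density decays like pressure: ρ = ρ₀ exp(−z/H).
z/H = 20200/51508 = 0.39217; exp(−0.39217) = 0.67559.
ρ = 0.1971 × 0.67559 = 0.13316 kg/m³.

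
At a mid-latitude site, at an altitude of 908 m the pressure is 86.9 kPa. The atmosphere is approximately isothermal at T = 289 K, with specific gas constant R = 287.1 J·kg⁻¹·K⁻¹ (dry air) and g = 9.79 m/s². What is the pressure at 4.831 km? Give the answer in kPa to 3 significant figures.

Scale height: H = RT/g = 287.1 × 289 / 9.79 = 8475.2 m.
Between two levels, P₂ = P₁ exp(−Δz/H) with Δz = z₂ − z₁.
Δz = 4831.0 − 908.00 = 3923.0 m; Δz/H = 3923.0/8475.2 = 0.46288.
P₂ = 86.9 × exp(−0.46288) = 86.9 × 0.62947 = 54.701 kPa.

P ≈ 54.7 kPa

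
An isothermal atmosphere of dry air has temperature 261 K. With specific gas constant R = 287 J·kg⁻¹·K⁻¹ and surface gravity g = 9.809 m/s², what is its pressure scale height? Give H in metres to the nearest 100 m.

The scale height of an isothermal atmosphere is H = RT/g.
H = 287 × 261 / 9.809 = 74907/9.809 = 7636.6 m.

H ≈ 7600 m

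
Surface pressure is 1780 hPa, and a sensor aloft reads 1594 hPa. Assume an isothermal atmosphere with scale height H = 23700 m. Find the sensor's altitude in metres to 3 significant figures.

z ≈ 2620 m

Invert the barometric formula: z = H ln(P₀/P).
P₀/P = 1780/1594 = 1.1167; ln(1.1167) = 0.11038.
z = 23700 × 0.11038 = 2616.0 m.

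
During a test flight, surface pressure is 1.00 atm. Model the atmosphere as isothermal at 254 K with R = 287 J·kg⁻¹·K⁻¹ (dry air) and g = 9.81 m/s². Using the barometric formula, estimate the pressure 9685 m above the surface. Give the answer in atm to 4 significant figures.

P ≈ 0.2716 atm

Scale height: H = RT/g = 287 × 254 / 9.81 = 7431.0 m.
Barometric formula: P = P₀ exp(−z/H).
z/H = 9685.0/7431.0 = 1.3033; exp(−1.3033) = 0.27163.
P = 1.00 × 0.27163 = 0.27163 atm.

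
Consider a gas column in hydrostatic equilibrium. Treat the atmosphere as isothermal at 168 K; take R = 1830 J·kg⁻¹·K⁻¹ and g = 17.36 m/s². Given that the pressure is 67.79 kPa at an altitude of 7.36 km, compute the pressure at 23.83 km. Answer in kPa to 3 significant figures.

P ≈ 26.7 kPa

Scale height: H = RT/g = 1830 × 168 / 17.36 = 17710 m.
Between two levels, P₂ = P₁ exp(−Δz/H) with Δz = z₂ − z₁.
Δz = 23830 − 7360.0 = 16470 m; Δz/H = 16470/17710 = 0.92998.
P₂ = 67.79 × exp(−0.92998) = 67.79 × 0.39456 = 26.747 kPa.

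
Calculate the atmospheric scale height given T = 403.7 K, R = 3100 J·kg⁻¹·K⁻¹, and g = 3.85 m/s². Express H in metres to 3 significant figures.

H ≈ 325000 m

The scale height of an isothermal atmosphere is H = RT/g.
H = 3100 × 403.7 / 3.85 = 1251500/3.85 = 325060 m.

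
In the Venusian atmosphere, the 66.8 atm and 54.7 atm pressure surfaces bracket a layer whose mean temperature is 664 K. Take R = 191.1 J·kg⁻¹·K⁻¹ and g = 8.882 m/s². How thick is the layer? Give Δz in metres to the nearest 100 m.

Hypsometric equation: Δz = (R T̄/g) ln(P₁/P₂).
R T̄/g = 191.1 × 664 / 8.882 = 14286 m.
ln(66.8/54.7) = ln(1.2212) = 0.19983.
Δz = 14286 × 0.19983 = 2854.8 m.

Δz ≈ 2900 m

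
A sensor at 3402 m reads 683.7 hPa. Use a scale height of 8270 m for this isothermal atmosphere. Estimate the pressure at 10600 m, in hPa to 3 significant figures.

Between two levels, P₂ = P₁ exp(−Δz/H) with Δz = z₂ − z₁.
Δz = 10600 − 3402.0 = 7198.0 m; Δz/H = 7198.0/8270.0 = 0.87037.
P₂ = 683.7 × exp(−0.87037) = 683.7 × 0.41880 = 286.33 hPa.

P ≈ 286 hPa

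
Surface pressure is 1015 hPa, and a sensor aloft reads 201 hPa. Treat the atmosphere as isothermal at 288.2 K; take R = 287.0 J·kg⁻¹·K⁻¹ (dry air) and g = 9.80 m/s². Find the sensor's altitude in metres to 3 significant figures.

Scale height: H = RT/g = 287.0 × 288.2 / 9.80 = 8440.1 m.
Invert the barometric formula: z = H ln(P₀/P).
P₀/P = 1015/201 = 5.0498; ln(5.0498) = 1.6193.
z = 8440.1 × 1.6193 = 13667 m.

z ≈ 13700 m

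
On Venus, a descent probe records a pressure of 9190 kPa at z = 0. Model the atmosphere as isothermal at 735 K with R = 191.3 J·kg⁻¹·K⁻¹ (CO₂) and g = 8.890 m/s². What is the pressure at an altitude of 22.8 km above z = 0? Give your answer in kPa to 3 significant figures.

Scale height: H = RT/g = 191.3 × 735 / 8.890 = 15816 m.
Barometric formula: P = P₀ exp(−z/H).
z/H = 22800/15816 = 1.4416; exp(−1.4416) = 0.23655.
P = 9190 × 0.23655 = 2173.9 kPa.

P ≈ 2170 kPa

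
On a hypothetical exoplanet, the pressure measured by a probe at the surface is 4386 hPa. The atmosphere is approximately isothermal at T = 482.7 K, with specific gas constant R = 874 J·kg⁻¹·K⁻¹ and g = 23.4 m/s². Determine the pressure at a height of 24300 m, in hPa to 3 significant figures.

P ≈ 1140 hPa

Scale height: H = RT/g = 874 × 482.7 / 23.4 = 18029 m.
Barometric formula: P = P₀ exp(−z/H).
z/H = 24300/18029 = 1.3478; exp(−1.3478) = 0.25981.
P = 4386 × 0.25981 = 1139.5 hPa.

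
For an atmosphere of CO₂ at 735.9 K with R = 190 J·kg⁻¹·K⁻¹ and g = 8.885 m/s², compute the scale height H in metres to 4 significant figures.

H ≈ 15740 m

The scale height of an isothermal atmosphere is H = RT/g.
H = 190 × 735.9 / 8.885 = 139820/8.885 = 15737 m.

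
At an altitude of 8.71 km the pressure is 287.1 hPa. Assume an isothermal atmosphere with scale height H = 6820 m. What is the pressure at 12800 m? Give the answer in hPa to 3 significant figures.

P ≈ 158 hPa

Between two levels, P₂ = P₁ exp(−Δz/H) with Δz = z₂ − z₁.
Δz = 12800 − 8710.0 = 4090.0 m; Δz/H = 4090.0/6820.0 = 0.59971.
P₂ = 287.1 × exp(−0.59971) = 287.1 × 0.54897 = 157.61 hPa.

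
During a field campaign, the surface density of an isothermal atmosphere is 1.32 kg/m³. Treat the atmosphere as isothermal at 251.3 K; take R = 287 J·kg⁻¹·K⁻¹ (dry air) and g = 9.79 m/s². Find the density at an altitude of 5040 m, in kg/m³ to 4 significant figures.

Scale height: H = RT/g = 287 × 251.3 / 9.79 = 7367.0 m.
In an isothermal atmosphere, density decays like pressure: ρ = ρ₀ exp(−z/H).
z/H = 5040.0/7367.0 = 0.68413; exp(−0.68413) = 0.50453.
ρ = 1.32 × 0.50453 = 0.66598 kg/m³.

ρ ≈ 0.6660 kg/m³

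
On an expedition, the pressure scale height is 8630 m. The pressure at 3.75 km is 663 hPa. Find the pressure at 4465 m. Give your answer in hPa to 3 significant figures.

Between two levels, P₂ = P₁ exp(−Δz/H) with Δz = z₂ − z₁.
Δz = 4465.0 − 3750.0 = 715.00 m; Δz/H = 715.00/8630.0 = 0.082851.
P₂ = 663 × exp(−0.082851) = 663 × 0.92049 = 610.28 hPa.

P ≈ 610 hPa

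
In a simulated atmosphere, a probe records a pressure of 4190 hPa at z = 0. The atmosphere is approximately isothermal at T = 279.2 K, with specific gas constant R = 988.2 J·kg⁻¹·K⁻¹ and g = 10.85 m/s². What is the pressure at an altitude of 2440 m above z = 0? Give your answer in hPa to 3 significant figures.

Scale height: H = RT/g = 988.2 × 279.2 / 10.85 = 25429 m.
Barometric formula: P = P₀ exp(−z/H).
z/H = 2440.0/25429 = 0.095953; exp(−0.095953) = 0.90851.
P = 4190 × 0.90851 = 3806.7 hPa.

P ≈ 3810 hPa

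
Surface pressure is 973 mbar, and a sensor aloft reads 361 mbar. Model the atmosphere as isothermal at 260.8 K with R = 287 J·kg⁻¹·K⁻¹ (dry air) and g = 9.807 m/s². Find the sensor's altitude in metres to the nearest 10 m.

Scale height: H = RT/g = 287 × 260.8 / 9.807 = 7632.3 m.
Invert the barometric formula: z = H ln(P₀/P).
P₀/P = 973/361 = 2.6953; ln(2.6953) = 0.99151.
z = 7632.3 × 0.99151 = 7567.5 m.

z ≈ 7570 m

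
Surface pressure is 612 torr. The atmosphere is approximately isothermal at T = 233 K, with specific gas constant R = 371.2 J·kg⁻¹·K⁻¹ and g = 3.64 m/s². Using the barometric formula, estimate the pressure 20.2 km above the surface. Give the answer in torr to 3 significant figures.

Scale height: H = RT/g = 371.2 × 233 / 3.64 = 23761 m.
Barometric formula: P = P₀ exp(−z/H).
z/H = 20200/23761 = 0.85013; exp(−0.85013) = 0.42736.
P = 612 × 0.42736 = 261.54 torr.

P ≈ 262 torr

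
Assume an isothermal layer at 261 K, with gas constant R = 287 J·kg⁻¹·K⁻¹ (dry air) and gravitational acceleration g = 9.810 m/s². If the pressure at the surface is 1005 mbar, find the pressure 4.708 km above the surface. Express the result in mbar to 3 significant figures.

P ≈ 542 mbar

Scale height: H = RT/g = 287 × 261 / 9.810 = 7635.8 m.
Barometric formula: P = P₀ exp(−z/H).
z/H = 4708.0/7635.8 = 0.61657; exp(−0.61657) = 0.53979.
P = 1005 × 0.53979 = 542.49 mbar.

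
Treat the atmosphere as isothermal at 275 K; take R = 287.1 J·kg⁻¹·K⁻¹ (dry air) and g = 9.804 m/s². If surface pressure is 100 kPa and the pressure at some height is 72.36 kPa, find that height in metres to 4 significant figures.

Scale height: H = RT/g = 287.1 × 275 / 9.804 = 8053.1 m.
Invert the barometric formula: z = H ln(P₀/P).
P₀/P = 100/72.36 = 1.3820; ln(1.3820) = 0.32353.
z = 8053.1 × 0.32353 = 2605.4 m.

z ≈ 2605 m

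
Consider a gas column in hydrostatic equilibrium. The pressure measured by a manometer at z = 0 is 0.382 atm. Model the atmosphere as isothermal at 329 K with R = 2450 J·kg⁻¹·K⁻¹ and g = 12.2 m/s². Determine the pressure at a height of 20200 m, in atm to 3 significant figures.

P ≈ 0.281 atm

Scale height: H = RT/g = 2450 × 329 / 12.2 = 66070 m.
Barometric formula: P = P₀ exp(−z/H).
z/H = 20200/66070 = 0.30574; exp(−0.30574) = 0.73658.
P = 0.382 × 0.73658 = 0.28137 atm.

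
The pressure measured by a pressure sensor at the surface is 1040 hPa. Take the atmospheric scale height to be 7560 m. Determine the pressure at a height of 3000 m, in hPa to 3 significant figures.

P ≈ 699 hPa

Barometric formula: P = P₀ exp(−z/H).
z/H = 3000.0/7560.0 = 0.39683; exp(−0.39683) = 0.67245.
P = 1040 × 0.67245 = 699.35 hPa.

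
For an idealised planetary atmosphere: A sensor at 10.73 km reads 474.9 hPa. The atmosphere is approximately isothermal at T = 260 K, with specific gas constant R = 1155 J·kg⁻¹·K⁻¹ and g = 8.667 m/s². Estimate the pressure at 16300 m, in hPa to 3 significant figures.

Scale height: H = RT/g = 1155 × 260 / 8.667 = 34649 m.
Between two levels, P₂ = P₁ exp(−Δz/H) with Δz = z₂ − z₁.
Δz = 16300 − 10730 = 5570.0 m; Δz/H = 5570.0/34649 = 0.16076.
P₂ = 474.9 × exp(−0.16076) = 474.9 × 0.85150 = 404.38 hPa.

P ≈ 404 hPa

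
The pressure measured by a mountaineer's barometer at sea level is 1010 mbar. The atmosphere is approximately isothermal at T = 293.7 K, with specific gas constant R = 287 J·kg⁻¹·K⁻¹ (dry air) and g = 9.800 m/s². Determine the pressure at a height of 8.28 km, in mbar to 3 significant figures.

Scale height: H = RT/g = 287 × 293.7 / 9.800 = 8601.2 m.
Barometric formula: P = P₀ exp(−z/H).
z/H = 8280.0/8601.2 = 0.96266; exp(−0.96266) = 0.38188.
P = 1010 × 0.38188 = 385.70 mbar.

P ≈ 386 mbar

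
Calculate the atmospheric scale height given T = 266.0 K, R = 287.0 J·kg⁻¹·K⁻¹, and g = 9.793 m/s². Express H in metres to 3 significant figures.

The scale height of an isothermal atmosphere is H = RT/g.
H = 287.0 × 266.0 / 9.793 = 76342/9.793 = 7795.6 m.

H ≈ 7800 m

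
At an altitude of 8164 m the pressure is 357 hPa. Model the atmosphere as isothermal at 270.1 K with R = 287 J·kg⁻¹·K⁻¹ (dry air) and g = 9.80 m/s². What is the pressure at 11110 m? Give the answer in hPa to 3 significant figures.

P ≈ 246 hPa

Scale height: H = RT/g = 287 × 270.1 / 9.80 = 7910.1 m.
Between two levels, P₂ = P₁ exp(−Δz/H) with Δz = z₂ − z₁.
Δz = 11110 − 8164.0 = 2946.0 m; Δz/H = 2946.0/7910.1 = 0.37244.
P₂ = 357 × exp(−0.37244) = 357 × 0.68905 = 245.99 hPa.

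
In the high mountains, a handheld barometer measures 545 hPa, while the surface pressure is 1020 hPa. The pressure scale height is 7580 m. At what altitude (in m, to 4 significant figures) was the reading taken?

Invert the barometric formula: z = H ln(P₀/P).
P₀/P = 1020/545 = 1.8716; ln(1.8716) = 0.62679.
z = 7580.0 × 0.62679 = 4751.1 m.

z ≈ 4751 m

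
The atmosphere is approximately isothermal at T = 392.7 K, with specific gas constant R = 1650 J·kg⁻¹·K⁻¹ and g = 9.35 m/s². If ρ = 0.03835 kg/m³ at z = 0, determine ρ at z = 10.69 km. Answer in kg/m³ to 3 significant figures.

Scale height: H = RT/g = 1650 × 392.7 / 9.35 = 69300 m.
In an isothermal atmosphere, density decays like pressure: ρ = ρ₀ exp(−z/H).
z/H = 10690/69300 = 0.15426; exp(−0.15426) = 0.85705.
ρ = 0.03835 × 0.85705 = 0.032868 kg/m³.

ρ ≈ 0.0329 kg/m³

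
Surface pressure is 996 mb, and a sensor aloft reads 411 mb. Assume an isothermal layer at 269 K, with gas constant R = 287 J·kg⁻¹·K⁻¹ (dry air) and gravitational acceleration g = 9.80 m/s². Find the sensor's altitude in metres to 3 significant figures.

z ≈ 6970 m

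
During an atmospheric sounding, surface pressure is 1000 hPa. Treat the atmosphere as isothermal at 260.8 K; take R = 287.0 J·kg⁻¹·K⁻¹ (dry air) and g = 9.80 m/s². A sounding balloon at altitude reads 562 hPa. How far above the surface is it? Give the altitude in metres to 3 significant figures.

z ≈ 4400 m

Scale height: H = RT/g = 287.0 × 260.8 / 9.80 = 7637.7 m.
Invert the barometric formula: z = H ln(P₀/P).
P₀/P = 1000/562 = 1.7794; ln(1.7794) = 0.57628.
z = 7637.7 × 0.57628 = 4401.5 m.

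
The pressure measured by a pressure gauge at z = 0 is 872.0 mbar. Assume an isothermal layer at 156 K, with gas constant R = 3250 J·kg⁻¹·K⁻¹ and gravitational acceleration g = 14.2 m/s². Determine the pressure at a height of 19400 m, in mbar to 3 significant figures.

P ≈ 506 mbar

Scale height: H = RT/g = 3250 × 156 / 14.2 = 35704 m.
Barometric formula: P = P₀ exp(−z/H).
z/H = 19400/35704 = 0.54336; exp(−0.54336) = 0.58079.
P = 872.0 × 0.58079 = 506.45 mbar.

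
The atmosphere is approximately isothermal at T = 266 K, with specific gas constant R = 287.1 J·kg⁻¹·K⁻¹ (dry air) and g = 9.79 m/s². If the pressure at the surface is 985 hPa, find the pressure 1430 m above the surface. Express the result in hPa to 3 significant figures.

Scale height: H = RT/g = 287.1 × 266 / 9.79 = 7800.7 m.
Barometric formula: P = P₀ exp(−z/H).
z/H = 1430.0/7800.7 = 0.18332; exp(−0.18332) = 0.83250.
P = 985 × 0.83250 = 820.01 hPa.

P ≈ 820 hPa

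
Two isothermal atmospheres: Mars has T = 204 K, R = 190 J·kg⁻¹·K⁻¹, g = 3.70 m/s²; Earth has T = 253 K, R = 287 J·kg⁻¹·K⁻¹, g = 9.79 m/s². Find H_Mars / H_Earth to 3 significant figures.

H_Mars/H_Earth ≈ 1.41

H = RT/g for each body.
H_Mars = 190 × 204 / 3.70 = 10476 m.
H_Earth = 287 × 253 / 9.79 = 7416.9 m.
H_Mars/H_Earth = 10476/7416.9 = 1.4124.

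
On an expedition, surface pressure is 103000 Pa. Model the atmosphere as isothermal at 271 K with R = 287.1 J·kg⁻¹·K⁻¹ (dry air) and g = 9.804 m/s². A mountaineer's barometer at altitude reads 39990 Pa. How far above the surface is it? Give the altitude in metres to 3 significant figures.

z ≈ 7510 m

Scale height: H = RT/g = 287.1 × 271 / 9.804 = 7936.0 m.
Invert the barometric formula: z = H ln(P₀/P).
P₀/P = 103000/39990 = 2.5756; ln(2.5756) = 0.94608.
z = 7936.0 × 0.94608 = 7508.1 m.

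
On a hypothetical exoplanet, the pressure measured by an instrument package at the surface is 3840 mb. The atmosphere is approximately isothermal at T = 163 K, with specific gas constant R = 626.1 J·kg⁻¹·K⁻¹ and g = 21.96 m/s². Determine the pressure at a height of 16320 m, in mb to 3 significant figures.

P ≈ 115 mb

Scale height: H = RT/g = 626.1 × 163 / 21.96 = 4647.3 m.
Barometric formula: P = P₀ exp(−z/H).
z/H = 16320/4647.3 = 3.5117; exp(−3.5117) = 0.029846.
P = 3840 × 0.029846 = 114.61 mb.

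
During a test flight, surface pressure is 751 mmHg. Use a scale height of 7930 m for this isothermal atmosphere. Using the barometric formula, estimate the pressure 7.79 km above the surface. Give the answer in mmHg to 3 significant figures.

P ≈ 281 mmHg

Barometric formula: P = P₀ exp(−z/H).
z/H = 7790.0/7930.0 = 0.98235; exp(−0.98235) = 0.37443.
P = 751 × 0.37443 = 281.20 mmHg.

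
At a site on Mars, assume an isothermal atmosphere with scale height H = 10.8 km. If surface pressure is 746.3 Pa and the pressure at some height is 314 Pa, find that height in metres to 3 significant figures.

Invert the barometric formula: z = H ln(P₀/P).
P₀/P = 746.3/314 = 2.3768; ln(2.3768) = 0.86576.
z = 10800 × 0.86576 = 9350.2 m.

z ≈ 9350 m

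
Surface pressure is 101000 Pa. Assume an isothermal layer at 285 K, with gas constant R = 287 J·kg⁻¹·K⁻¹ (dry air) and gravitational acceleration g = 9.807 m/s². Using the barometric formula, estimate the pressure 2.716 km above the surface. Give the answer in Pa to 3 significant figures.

P ≈ 72900 Pa

Scale height: H = RT/g = 287 × 285 / 9.807 = 8340.5 m.
Barometric formula: P = P₀ exp(−z/H).
z/H = 2716.0/8340.5 = 0.32564; exp(−0.32564) = 0.72207.
P = 101000 × 0.72207 = 72929 Pa.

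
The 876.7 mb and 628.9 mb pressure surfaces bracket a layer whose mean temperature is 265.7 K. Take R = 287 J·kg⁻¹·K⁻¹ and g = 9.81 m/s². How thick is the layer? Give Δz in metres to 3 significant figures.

Hypsometric equation: Δz = (R T̄/g) ln(P₁/P₂).
R T̄/g = 287 × 265.7 / 9.81 = 7773.3 m.
ln(876.7/628.9) = ln(1.3940) = 0.33218.
Δz = 7773.3 × 0.33218 = 2582.1 m.

Δz ≈ 2580 m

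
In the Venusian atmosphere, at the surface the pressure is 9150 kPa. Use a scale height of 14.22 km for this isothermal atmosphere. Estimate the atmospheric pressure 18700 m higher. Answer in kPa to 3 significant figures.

P ≈ 2460 kPa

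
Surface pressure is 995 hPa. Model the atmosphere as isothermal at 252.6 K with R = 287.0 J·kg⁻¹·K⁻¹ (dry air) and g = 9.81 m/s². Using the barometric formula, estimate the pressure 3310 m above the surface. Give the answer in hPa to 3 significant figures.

Scale height: H = RT/g = 287.0 × 252.6 / 9.81 = 7390.0 m.
Barometric formula: P = P₀ exp(−z/H).
z/H = 3310.0/7390.0 = 0.44790; exp(−0.44790) = 0.63897.
P = 995 × 0.63897 = 635.78 hPa.

P ≈ 636 hPa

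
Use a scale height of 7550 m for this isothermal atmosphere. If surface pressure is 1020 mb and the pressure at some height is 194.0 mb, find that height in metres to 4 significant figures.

Invert the barometric formula: z = H ln(P₀/P).
P₀/P = 1020/194.0 = 5.2577; ln(5.2577) = 1.6597.
z = 7550.0 × 1.6597 = 12531 m.

z ≈ 12530 m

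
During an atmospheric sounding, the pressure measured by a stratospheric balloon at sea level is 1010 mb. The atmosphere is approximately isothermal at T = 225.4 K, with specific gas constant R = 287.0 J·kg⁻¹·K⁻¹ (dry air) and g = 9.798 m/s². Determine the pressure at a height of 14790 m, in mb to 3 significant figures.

P ≈ 108 mb

Scale height: H = RT/g = 287.0 × 225.4 / 9.798 = 6602.3 m.
Barometric formula: P = P₀ exp(−z/H).
z/H = 14790/6602.3 = 2.2401; exp(−2.2401) = 0.10645.
P = 1010 × 0.10645 = 107.51 mb.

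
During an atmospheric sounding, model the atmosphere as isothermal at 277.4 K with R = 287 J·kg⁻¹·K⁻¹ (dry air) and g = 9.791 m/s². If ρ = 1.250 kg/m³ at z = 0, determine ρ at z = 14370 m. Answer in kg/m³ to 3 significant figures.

Scale height: H = RT/g = 287 × 277.4 / 9.791 = 8131.3 m.
In an isothermal atmosphere, density decays like pressure: ρ = ρ₀ exp(−z/H).
z/H = 14370/8131.3 = 1.7672; exp(−1.7672) = 0.17081.
ρ = 1.250 × 0.17081 = 0.21351 kg/m³.

ρ ≈ 0.214 kg/m³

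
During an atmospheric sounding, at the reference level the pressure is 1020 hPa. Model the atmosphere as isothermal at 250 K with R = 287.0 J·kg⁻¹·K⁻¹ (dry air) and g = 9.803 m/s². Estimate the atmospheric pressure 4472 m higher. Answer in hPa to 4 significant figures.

Scale height: H = RT/g = 287.0 × 250 / 9.803 = 7319.2 m.
Barometric formula: P = P₀ exp(−z/H).
z/H = 4472.0/7319.2 = 0.61100; exp(−0.61100) = 0.54281.
P = 1020 × 0.54281 = 553.67 hPa.

P ≈ 553.7 hPa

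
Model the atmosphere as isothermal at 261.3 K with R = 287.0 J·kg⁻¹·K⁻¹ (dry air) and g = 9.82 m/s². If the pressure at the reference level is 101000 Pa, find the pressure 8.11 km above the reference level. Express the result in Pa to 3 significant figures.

P ≈ 34900 Pa

Scale height: H = RT/g = 287.0 × 261.3 / 9.82 = 7636.8 m.
Barometric formula: P = P₀ exp(−z/H).
z/H = 8110.0/7636.8 = 1.0620; exp(−1.0620) = 0.34576.
P = 101000 × 0.34576 = 34922 Pa.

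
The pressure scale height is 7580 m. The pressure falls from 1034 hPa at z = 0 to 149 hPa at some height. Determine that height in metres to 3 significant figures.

z ≈ 14700 m

Invert the barometric formula: z = H ln(P₀/P).
P₀/P = 1034/149 = 6.9396; ln(6.9396) = 1.9372.
z = 7580.0 × 1.9372 = 14684 m.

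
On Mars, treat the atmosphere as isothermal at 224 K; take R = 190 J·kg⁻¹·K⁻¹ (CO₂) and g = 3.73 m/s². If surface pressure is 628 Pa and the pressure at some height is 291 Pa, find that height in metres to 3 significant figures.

Scale height: H = RT/g = 190 × 224 / 3.73 = 11410 m.
Invert the barometric formula: z = H ln(P₀/P).
P₀/P = 628/291 = 2.1581; ln(2.1581) = 0.76923.
z = 11410 × 0.76923 = 8776.9 m.

z ≈ 8780 m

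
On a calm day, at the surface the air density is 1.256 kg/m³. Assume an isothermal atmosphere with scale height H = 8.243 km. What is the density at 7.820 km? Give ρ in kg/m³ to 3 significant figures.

In an isothermal atmosphere, density decays like pressure: ρ = ρ₀ exp(−z/H).
z/H = 7820.0/8243.0 = 0.94868; exp(−0.94868) = 0.38725.
ρ = 1.256 × 0.38725 = 0.48639 kg/m³.

ρ ≈ 0.486 kg/m³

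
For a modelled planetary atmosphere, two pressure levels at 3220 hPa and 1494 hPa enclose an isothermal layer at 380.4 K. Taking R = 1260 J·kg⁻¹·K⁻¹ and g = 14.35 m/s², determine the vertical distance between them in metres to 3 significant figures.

Δz ≈ 25600 m

Hypsometric equation: Δz = (R T̄/g) ln(P₁/P₂).
R T̄/g = 1260 × 380.4 / 14.35 = 33401 m.
ln(3220/1494) = ln(2.1553) = 0.76793.
Δz = 33401 × 0.76793 = 25650 m.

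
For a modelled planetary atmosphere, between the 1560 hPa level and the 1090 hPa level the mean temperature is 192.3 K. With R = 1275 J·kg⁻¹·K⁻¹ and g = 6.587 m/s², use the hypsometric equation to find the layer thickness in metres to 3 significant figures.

Δz ≈ 13300 m

Hypsometric equation: Δz = (R T̄/g) ln(P₁/P₂).
R T̄/g = 1275 × 192.3 / 6.587 = 37222 m.
ln(1560/1090) = ln(1.4312) = 0.35851.
Δz = 37222 × 0.35851 = 13344 m.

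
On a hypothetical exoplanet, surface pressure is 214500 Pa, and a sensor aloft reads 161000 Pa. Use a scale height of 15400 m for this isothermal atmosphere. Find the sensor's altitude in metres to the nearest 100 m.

Invert the barometric formula: z = H ln(P₀/P).
P₀/P = 214500/161000 = 1.3323; ln(1.3323) = 0.28691.
z = 15400 × 0.28691 = 4418.4 m.

z ≈ 4400 m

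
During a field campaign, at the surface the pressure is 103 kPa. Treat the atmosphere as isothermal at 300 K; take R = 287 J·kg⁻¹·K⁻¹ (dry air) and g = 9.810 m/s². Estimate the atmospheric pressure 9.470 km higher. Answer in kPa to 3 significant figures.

Scale height: H = RT/g = 287 × 300 / 9.810 = 8776.8 m.
Barometric formula: P = P₀ exp(−z/H).
z/H = 9470.0/8776.8 = 1.0790; exp(−1.0790) = 0.33994.
P = 103 × 0.33994 = 35.014 kPa.

P ≈ 35.0 kPa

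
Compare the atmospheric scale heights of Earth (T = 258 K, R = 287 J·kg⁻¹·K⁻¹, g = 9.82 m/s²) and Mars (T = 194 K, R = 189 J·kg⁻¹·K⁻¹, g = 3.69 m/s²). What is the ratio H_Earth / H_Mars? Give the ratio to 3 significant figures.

H = RT/g for each body.
H_Earth = 287 × 258 / 9.82 = 7540.3 m.
H_Mars = 189 × 194 / 3.69 = 9936.6 m.
H_Earth/H_Mars = 7540.3/9936.6 = 0.75884.

H_Earth/H_Mars ≈ 0.759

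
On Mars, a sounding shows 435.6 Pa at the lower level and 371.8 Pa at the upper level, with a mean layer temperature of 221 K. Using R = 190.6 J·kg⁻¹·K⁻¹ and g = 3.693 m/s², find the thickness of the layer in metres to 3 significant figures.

Δz ≈ 1810 m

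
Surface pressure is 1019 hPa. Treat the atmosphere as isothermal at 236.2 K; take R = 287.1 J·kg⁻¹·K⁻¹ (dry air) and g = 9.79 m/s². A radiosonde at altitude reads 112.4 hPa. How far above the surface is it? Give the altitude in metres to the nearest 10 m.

z ≈ 15270 m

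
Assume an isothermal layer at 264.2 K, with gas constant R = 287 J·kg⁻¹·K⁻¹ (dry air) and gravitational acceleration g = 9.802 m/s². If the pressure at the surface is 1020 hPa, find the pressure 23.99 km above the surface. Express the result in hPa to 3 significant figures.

P ≈ 45.9 hPa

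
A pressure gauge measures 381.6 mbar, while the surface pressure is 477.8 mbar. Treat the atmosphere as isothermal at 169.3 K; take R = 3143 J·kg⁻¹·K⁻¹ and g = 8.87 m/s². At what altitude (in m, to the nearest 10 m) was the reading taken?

z ≈ 13490 m

Scale height: H = RT/g = 3143 × 169.3 / 8.87 = 59990 m.
Invert the barometric formula: z = H ln(P₀/P).
P₀/P = 477.8/381.6 = 1.2521; ln(1.2521) = 0.22482.
z = 59990 × 0.22482 = 13487 m.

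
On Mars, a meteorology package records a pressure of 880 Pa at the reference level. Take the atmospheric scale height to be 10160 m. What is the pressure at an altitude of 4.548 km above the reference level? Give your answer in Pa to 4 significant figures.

Barometric formula: P = P₀ exp(−z/H).
z/H = 4548.0/10160 = 0.44764; exp(−0.44764) = 0.63913.
P = 880 × 0.63913 = 562.43 Pa.

P ≈ 562.4 Pa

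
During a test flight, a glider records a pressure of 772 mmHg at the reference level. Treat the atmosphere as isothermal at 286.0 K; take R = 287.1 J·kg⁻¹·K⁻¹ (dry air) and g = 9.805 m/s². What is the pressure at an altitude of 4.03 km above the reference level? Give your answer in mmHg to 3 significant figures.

Scale height: H = RT/g = 287.1 × 286.0 / 9.805 = 8374.4 m.
Barometric formula: P = P₀ exp(−z/H).
z/H = 4030.0/8374.4 = 0.48123; exp(−0.48123) = 0.61802.
P = 772 × 0.61802 = 477.11 mmHg.

P ≈ 477 mmHg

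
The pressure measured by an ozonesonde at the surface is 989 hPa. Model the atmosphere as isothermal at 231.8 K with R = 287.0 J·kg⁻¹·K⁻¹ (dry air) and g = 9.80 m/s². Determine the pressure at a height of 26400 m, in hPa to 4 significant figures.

Scale height: H = RT/g = 287.0 × 231.8 / 9.80 = 6788.4 m.
Barometric formula: P = P₀ exp(−z/H).
z/H = 26400/6788.4 = 3.8890; exp(−3.8890) = 0.020466.
P = 989 × 0.020466 = 20.241 hPa.

P ≈ 20.24 hPa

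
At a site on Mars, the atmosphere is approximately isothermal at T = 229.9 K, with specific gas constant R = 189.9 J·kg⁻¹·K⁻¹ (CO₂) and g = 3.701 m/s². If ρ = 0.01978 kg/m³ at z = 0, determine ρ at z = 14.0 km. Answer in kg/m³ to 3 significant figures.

Scale height: H = RT/g = 189.9 × 229.9 / 3.701 = 11796 m.
In an isothermal atmosphere, density decays like pressure: ρ = ρ₀ exp(−z/H).
z/H = 14000/11796 = 1.1868; exp(−1.1868) = 0.30520.
ρ = 0.01978 × 0.30520 = 0.0060369 kg/m³.

ρ ≈ 0.00604 kg/m³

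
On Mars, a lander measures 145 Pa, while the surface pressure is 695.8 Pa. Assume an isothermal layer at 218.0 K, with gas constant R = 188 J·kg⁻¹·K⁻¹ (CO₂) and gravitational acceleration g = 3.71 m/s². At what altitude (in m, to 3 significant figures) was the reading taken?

z ≈ 17300 m

Scale height: H = RT/g = 188 × 218.0 / 3.71 = 11047 m.
Invert the barometric formula: z = H ln(P₀/P).
P₀/P = 695.8/145 = 4.7986; ln(4.7986) = 1.5683.
z = 11047 × 1.5683 = 17325 m.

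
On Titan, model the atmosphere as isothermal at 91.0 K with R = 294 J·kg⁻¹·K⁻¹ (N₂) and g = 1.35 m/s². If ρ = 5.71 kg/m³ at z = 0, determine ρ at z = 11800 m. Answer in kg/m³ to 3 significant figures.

ρ ≈ 3.15 kg/m³

Scale height: H = RT/g = 294 × 91.0 / 1.35 = 19818 m.
In an isothermal atmosphere, density decays like pressure: ρ = ρ₀ exp(−z/H).
z/H = 11800/19818 = 0.59542; exp(−0.59542) = 0.55133.
ρ = 5.71 × 0.55133 = 3.1481 kg/m³.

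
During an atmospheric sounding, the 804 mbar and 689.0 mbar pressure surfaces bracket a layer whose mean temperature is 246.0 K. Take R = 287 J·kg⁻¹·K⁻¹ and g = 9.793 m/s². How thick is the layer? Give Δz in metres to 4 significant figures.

Hypsometric equation: Δz = (R T̄/g) ln(P₁/P₂).
R T̄/g = 287 × 246.0 / 9.793 = 7209.4 m.
ln(804/689.0) = ln(1.1669) = 0.15435.
Δz = 7209.4 × 0.15435 = 1112.8 m.

Δz ≈ 1113 m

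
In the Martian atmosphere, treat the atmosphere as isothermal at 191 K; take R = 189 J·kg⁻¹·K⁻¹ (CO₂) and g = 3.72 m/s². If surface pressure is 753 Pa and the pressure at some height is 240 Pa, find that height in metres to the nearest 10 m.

Scale height: H = RT/g = 189 × 191 / 3.72 = 9704.0 m.
Invert the barometric formula: z = H ln(P₀/P).
P₀/P = 753/240 = 3.1375; ln(3.1375) = 1.1434.
z = 9704.0 × 1.1434 = 11096 m.

z ≈ 11100 m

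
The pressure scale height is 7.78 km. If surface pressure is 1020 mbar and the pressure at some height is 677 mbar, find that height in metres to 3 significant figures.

Invert the barometric formula: z = H ln(P₀/P).
P₀/P = 1020/677 = 1.5066; ln(1.5066) = 0.40986.
z = 7780.0 × 0.40986 = 3188.7 m.

z ≈ 3190 m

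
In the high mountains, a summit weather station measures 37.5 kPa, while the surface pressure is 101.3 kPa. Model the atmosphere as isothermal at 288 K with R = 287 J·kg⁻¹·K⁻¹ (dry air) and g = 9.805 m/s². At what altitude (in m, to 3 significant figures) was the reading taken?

Scale height: H = RT/g = 287 × 288 / 9.805 = 8430.0 m.
Invert the barometric formula: z = H ln(P₀/P).
P₀/P = 101.3/37.5 = 2.7013; ln(2.7013) = 0.99373.
z = 8430.0 × 0.99373 = 8377.1 m.

z ≈ 8380 m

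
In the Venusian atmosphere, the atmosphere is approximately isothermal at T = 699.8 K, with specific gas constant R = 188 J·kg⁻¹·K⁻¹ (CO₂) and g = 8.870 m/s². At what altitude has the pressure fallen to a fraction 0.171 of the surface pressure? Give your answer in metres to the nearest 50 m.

Scale height: H = RT/g = 188 × 699.8 / 8.870 = 14832 m.
Set P/P₀ = exp(−z/H) = 0.171, so z = −H ln(0.171).
−ln(0.171) = 1.7661; z = 14832 × 1.7661 = 26195 m.

z ≈ 26200 m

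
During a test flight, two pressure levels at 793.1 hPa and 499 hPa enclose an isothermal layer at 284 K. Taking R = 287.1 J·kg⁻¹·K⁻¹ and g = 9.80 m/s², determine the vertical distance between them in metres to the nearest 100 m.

Δz ≈ 3900 m

Hypsometric equation: Δz = (R T̄/g) ln(P₁/P₂).
R T̄/g = 287.1 × 284 / 9.80 = 8320.0 m.
ln(793.1/499) = ln(1.5894) = 0.46336.
Δz = 8320.0 × 0.46336 = 3855.2 m.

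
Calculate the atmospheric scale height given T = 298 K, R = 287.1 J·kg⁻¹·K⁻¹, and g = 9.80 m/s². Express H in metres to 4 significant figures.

H ≈ 8730 m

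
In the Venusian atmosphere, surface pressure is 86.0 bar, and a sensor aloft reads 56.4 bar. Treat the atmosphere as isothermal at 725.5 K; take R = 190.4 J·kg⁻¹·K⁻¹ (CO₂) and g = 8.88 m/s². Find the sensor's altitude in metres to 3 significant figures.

z ≈ 6560 m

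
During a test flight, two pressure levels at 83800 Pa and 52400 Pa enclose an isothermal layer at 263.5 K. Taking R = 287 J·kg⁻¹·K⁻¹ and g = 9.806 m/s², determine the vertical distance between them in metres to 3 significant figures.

Hypsometric equation: Δz = (R T̄/g) ln(P₁/P₂).
R T̄/g = 287 × 263.5 / 9.806 = 7712.1 m.
ln(83800/52400) = ln(1.5992) = 0.46950.
Δz = 7712.1 × 0.46950 = 3620.8 m.

Δz ≈ 3620 m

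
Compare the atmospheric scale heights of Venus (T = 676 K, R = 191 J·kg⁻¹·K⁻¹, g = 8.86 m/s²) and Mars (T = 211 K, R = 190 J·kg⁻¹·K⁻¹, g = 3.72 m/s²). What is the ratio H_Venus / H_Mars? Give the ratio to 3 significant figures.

H = RT/g for each body.
H_Venus = 191 × 676 / 8.86 = 14573 m.
H_Mars = 190 × 211 / 3.72 = 10777 m.
H_Venus/H_Mars = 14573/10777 = 1.3522.

H_Venus/H_Mars ≈ 1.35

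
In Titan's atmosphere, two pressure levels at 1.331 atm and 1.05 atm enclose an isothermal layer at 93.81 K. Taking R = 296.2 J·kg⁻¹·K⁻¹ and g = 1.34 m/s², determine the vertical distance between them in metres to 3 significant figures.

Hypsometric equation: Δz = (R T̄/g) ln(P₁/P₂).
R T̄/g = 296.2 × 93.81 / 1.34 = 20736 m.
ln(1.331/1.05) = ln(1.2676) = 0.23713.
Δz = 20736 × 0.23713 = 4917.1 m.

Δz ≈ 4920 m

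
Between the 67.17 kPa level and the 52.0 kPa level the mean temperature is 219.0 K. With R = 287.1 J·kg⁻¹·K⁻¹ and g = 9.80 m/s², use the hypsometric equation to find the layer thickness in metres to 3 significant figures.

Hypsometric equation: Δz = (R T̄/g) ln(P₁/P₂).
R T̄/g = 287.1 × 219.0 / 9.80 = 6415.8 m.
ln(67.17/52.0) = ln(1.2917) = 0.25596.
Δz = 6415.8 × 0.25596 = 1642.2 m.

Δz ≈ 1640 m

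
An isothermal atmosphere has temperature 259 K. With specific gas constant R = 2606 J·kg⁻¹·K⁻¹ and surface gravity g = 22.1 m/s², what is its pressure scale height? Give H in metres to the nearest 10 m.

H ≈ 30540 m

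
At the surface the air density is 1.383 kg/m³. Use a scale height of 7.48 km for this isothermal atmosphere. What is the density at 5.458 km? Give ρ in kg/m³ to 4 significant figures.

ρ ≈ 0.6667 kg/m³

In an isothermal atmosphere, density decays like pressure: ρ = ρ₀ exp(−z/H).
z/H = 5458.0/7480.0 = 0.72968; exp(−0.72968) = 0.48206.
ρ = 1.383 × 0.48206 = 0.66669 kg/m³.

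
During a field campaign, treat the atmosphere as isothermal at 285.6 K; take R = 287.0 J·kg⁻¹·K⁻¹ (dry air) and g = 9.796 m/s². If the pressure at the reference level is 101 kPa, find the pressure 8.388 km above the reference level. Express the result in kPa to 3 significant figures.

P ≈ 37.1 kPa

Scale height: H = RT/g = 287.0 × 285.6 / 9.796 = 8367.4 m.
Barometric formula: P = P₀ exp(−z/H).
z/H = 8388.0/8367.4 = 1.0025; exp(−1.0025) = 0.36696.
P = 101 × 0.36696 = 37.063 kPa.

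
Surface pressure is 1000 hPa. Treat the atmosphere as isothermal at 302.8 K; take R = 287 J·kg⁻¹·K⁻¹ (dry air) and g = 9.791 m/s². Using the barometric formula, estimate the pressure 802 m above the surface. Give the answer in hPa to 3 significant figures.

P ≈ 914 hPa

Scale height: H = RT/g = 287 × 302.8 / 9.791 = 8875.9 m.
Barometric formula: P = P₀ exp(−z/H).
z/H = 802.00/8875.9 = 0.090357; exp(−0.090357) = 0.91360.
P = 1000 × 0.91360 = 913.60 hPa.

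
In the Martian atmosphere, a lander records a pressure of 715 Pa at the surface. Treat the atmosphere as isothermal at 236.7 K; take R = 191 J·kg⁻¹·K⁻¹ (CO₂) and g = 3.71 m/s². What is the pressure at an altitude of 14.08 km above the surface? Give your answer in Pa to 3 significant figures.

P ≈ 225 Pa

Scale height: H = RT/g = 191 × 236.7 / 3.71 = 12186 m.
Barometric formula: P = P₀ exp(−z/H).
z/H = 14080/12186 = 1.1554; exp(−1.1554) = 0.31493.
P = 715 × 0.31493 = 225.17 Pa.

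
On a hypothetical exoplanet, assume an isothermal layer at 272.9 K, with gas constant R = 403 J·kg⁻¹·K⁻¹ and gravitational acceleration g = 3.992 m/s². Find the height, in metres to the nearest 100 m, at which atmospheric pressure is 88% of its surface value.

Scale height: H = RT/g = 403 × 272.9 / 3.992 = 27550 m.
Set P/P₀ = exp(−z/H) = 0.88, so z = −H ln(0.88).
−ln(0.88) = 0.12783; z = 27550 × 0.12783 = 3521.7 m.

z ≈ 3500 m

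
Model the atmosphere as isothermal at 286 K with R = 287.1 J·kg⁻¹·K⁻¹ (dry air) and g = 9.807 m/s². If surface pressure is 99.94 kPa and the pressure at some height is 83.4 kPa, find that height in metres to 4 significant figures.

z ≈ 1515 m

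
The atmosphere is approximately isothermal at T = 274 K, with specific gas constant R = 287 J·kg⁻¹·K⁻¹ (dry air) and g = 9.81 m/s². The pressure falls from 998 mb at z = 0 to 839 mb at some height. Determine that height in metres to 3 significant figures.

Scale height: H = RT/g = 287 × 274 / 9.81 = 8016.1 m.
Invert the barometric formula: z = H ln(P₀/P).
P₀/P = 998/839 = 1.1895; ln(1.1895) = 0.17353.
z = 8016.1 × 0.17353 = 1391.0 m.

z ≈ 1390 m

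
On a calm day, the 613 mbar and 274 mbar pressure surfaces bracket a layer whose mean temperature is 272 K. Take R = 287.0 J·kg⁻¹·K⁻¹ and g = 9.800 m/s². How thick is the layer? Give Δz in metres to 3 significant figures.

Hypsometric equation: Δz = (R T̄/g) ln(P₁/P₂).
R T̄/g = 287.0 × 272 / 9.800 = 7965.7 m.
ln(613/274) = ln(2.2372) = 0.80523.
Δz = 7965.7 × 0.80523 = 6414.2 m.

Δz ≈ 6410 m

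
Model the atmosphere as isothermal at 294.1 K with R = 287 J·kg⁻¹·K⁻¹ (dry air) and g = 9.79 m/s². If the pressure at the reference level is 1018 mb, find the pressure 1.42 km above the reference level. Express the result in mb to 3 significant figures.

Scale height: H = RT/g = 287 × 294.1 / 9.79 = 8621.7 m.
Barometric formula: P = P₀ exp(−z/H).
z/H = 1420.0/8621.7 = 0.16470; exp(−0.16470) = 0.84815.
P = 1018 × 0.84815 = 863.42 mb.

P ≈ 863 mb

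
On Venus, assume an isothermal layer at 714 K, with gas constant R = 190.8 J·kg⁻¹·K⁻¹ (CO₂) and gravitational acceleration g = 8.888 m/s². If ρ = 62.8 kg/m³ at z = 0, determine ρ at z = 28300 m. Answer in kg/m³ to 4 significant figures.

Scale height: H = RT/g = 190.8 × 714 / 8.888 = 15328 m.
In an isothermal atmosphere, density decays like pressure: ρ = ρ₀ exp(−z/H).
z/H = 28300/15328 = 1.8463; exp(−1.8463) = 0.15782.
ρ = 62.8 × 0.15782 = 9.9111 kg/m³.

ρ ≈ 9.911 kg/m³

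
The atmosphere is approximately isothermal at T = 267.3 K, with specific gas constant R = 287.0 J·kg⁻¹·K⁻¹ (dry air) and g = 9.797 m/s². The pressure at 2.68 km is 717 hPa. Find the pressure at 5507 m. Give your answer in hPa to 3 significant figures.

P ≈ 500 hPa

Scale height: H = RT/g = 287.0 × 267.3 / 9.797 = 7830.5 m.
Between two levels, P₂ = P₁ exp(−Δz/H) with Δz = z₂ − z₁.
Δz = 5507.0 − 2680.0 = 2827.0 m; Δz/H = 2827.0/7830.5 = 0.36102.
P₂ = 717 × exp(−0.36102) = 717 × 0.69697 = 499.73 hPa.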